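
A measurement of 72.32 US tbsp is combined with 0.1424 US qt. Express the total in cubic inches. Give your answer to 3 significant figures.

73.5 cubic inches

72.32 US tbsp = 65.2575 in³ and 0.1424 US qt = 8.22360 in³.
65.2575 + 8.22360 ≈ 73.5 in³.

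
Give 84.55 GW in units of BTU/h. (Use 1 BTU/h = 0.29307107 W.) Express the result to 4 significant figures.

2.885 × 10^11 BTU per hour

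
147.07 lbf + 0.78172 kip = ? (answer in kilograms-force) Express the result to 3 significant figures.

421 kilograms-force

147.07 lbf = 66.7098 kgf and 0.78172 kip = 354.582 kgf.
66.7098 + 354.582 ≈ 421 kgf.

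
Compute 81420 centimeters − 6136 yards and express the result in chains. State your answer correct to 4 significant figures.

-238.4 chains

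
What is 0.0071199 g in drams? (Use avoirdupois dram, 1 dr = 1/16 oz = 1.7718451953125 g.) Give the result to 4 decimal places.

1 g = 0.564383 dr.
0.0071199 × 0.564383 ≈ 0.0040 dr.

0.0040 dr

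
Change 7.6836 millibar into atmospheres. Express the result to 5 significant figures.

1 millibar = 0.000986923 atm.
7.6836 × 0.000986923 ≈ 0.0075831 atm.

0.0075831 atmospheres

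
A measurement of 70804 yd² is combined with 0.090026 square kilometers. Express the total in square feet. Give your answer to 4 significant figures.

1.606e+6 ft²

70804 yd² = 637236 ft² and 0.090026 km² = 969032 ft².
637236 + 969032 ≈ 1.606e+6 ft².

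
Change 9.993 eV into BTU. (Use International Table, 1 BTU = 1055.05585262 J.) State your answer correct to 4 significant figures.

1.518 × 10^-21 BTU

1 electronvolt = 1.51857 × 10^-22 BTU.
9.993 × 1.51857 × 10^-22 ≈ 1.518 × 10^-21 BTU.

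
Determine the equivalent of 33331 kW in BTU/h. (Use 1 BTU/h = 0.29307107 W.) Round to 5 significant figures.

1.1373 × 10^8 BTU per hour

1 kW = 3412.14 BTU per hour.
Then 33331 × 3412.14 ≈ 1.1373 × 10^8 BTU/h.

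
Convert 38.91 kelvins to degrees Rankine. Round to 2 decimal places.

°R = K × 9/5.
Applying the formula gives 70.04 °R.

70.04 degrees Rankine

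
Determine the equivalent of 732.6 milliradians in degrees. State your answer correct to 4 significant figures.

41.97 degrees

1 milliradian = 0.0572958 degrees.
Thus 732.6 × 0.0572958 ≈ 41.97 °.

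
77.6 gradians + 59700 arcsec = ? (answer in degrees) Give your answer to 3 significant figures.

77.6 grad = 69.8400 ° and 59700 arcsec = 16.5833 °.
69.8400 + 16.5833 ≈ 86.4 °.

86.4 degrees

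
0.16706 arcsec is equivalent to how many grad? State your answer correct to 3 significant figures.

1 arcsecond = 0.000308642 grad.
Thus 0.16706 × 0.000308642 ≈ 5.16 × 10^-5 grad.

5.16 × 10^-5 grad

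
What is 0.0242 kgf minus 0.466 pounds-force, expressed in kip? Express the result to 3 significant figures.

0.0242 kgf = 5.33519e-5 kip and 0.466 lbf = 0.000466000 kip.
5.33519e-5 − 0.000466000 ≈ -0.000413 kip.

-0.000413 kip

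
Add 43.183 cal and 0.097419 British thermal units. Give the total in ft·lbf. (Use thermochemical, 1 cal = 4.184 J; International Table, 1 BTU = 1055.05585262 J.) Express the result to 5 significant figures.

43.183 cal = 133.261 ft·lbf and 0.097419 BTU = 75.8085 ft·lbf.
133.261 + 75.8085 ≈ 209.07 ft·lbf.

209.07 foot-pounds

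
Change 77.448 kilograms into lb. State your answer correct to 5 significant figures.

170.74 lb

1 kg = 2.20462 pounds.
Then 77.448 × 2.20462 ≈ 170.74 lb.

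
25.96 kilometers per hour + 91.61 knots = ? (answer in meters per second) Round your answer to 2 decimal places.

54.34 meters per second

25.96 km/h = 7.21111 m/s and 91.61 kn = 47.1283 m/s.
7.21111 + 47.1283 ≈ 54.34 m/s.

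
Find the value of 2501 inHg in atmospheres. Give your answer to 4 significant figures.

83.59 atm

1 inch of mercury = 0.0334211 atmospheres.
Then 2501 × 0.0334211 ≈ 83.59 atm.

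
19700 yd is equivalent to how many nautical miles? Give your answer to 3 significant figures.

9.73 nautical miles

1 yard = 0.000493737 nmi.
So 19700 × 0.000493737 ≈ 9.73 nmi.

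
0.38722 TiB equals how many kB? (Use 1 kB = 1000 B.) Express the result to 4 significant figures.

1 TiB = 1.09951e+9 kB.
0.38722 × 1.09951e+9 ≈ 4.258e+8 kB.

4.258e+8 kilobytes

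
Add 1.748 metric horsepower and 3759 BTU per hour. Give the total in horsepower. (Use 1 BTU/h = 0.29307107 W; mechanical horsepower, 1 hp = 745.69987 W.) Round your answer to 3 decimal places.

1.748 PS = 1.72409 hp and 3759 BTU/h = 1.47734 hp.
1.72409 + 1.47734 ≈ 3.201 hp.

3.201 horsepower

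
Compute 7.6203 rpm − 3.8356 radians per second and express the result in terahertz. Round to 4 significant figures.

-4.834 × 10^-13 THz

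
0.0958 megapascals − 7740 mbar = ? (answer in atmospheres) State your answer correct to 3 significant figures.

-6.69 atm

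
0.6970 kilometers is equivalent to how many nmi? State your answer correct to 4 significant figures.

0.3763 nautical miles

1 km = 0.5399568 nmi.
Then 0.6970 × 0.5399568 ≈ 0.3763 nmi.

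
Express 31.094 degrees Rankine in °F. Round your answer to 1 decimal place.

°R = °F + 459.67.
Applying the formula gives -428.6 °F.

-428.6 °F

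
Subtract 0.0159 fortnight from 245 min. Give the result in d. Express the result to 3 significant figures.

-0.0525 d

245 min = 0.170139 d and 0.0159 fortnight = 0.222600 d.
0.170139 − 0.222600 ≈ -0.0525 d.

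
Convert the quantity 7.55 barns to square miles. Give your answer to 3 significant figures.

1 barn = 3.86102e-35 square miles.
So 7.55 × 3.86102e-35 ≈ 2.92e-34 mi².

2.92e-34 mi²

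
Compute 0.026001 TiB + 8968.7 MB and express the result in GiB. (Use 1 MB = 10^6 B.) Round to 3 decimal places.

34.978 GiB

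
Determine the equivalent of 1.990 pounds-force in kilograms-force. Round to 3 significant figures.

1 lbf = 0.453592 kilograms-force.
So 1.990 × 0.453592 ≈ 0.903 kgf.

0.903 kilograms-force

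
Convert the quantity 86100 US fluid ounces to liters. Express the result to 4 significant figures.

1 US fluid ounce = 0.0295735 L.
So 86100 × 0.0295735 ≈ 2546 L.

2546 liters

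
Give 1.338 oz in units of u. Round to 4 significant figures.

1 ounce = 1.70725e+25 u.
Thus 1.338 × 1.70725e+25 ≈ 2.284e+25 u.

2.284e+25 atomic mass units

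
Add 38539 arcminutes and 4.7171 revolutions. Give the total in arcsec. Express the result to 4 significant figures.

38539 arcmin = 2.31234 × 10^6 arcsec and 4.7171 rev = 6.11336 × 10^6 arcsec.
2.31234 × 10^6 + 6.11336 × 10^6 ≈ 8.426 × 10^6 arcsec.

8.426 × 10^6 arcseconds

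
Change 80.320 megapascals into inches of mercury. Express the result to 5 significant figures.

23718 inches of mercury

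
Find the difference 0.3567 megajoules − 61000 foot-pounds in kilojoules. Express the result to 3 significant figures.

274 kilojoules

0.3567 MJ = 356.700 kJ and 61000 ft·lbf = 82.7049 kJ.
356.700 − 82.7049 ≈ 274 kJ.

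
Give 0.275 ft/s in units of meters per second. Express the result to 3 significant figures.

0.0838 meters per second

1 foot per second = 0.304800 m/s.
Then 0.275 × 0.304800 ≈ 0.0838 m/s.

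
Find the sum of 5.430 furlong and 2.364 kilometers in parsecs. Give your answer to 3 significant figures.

1.12 × 10^-13 pc

5.430 furlong = 3.54004 × 10^-14 pc and 2.364 km = 7.66120 × 10^-14 pc.
3.54004 × 10^-14 + 7.66120 × 10^-14 ≈ 1.12 × 10^-13 pc.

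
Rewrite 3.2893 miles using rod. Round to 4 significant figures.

1053 rod

1 mi = 320.000 rods.
3.2893 × 320.000 ≈ 1053 rod.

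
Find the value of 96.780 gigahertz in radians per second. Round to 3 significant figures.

1 GHz = 6.28319e+9 radians per second.
Thus 96.780 × 6.28319e+9 ≈ 6.08e+11 rad/s.

6.08e+11 rad/s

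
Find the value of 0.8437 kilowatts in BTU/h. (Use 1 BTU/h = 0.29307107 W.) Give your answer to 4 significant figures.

1 kilowatt = 3412.14 BTU per hour.
Then 0.8437 × 3412.14 ≈ 2879 BTU/h.

2879 BTU/h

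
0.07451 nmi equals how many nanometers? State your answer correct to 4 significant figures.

1.380 × 10^11 nm

1 nautical mile = 1.85200 × 10^12 nm.
0.07451 × 1.85200 × 10^12 ≈ 1.380 × 10^11 nm.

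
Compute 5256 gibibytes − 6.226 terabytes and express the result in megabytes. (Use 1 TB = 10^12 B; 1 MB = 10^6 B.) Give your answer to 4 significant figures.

-582400 megabytes

5256 GiB = 5.64359e+6 MB and 6.226 TB = 6.22600e+6 MB.
5.64359e+6 − 6.22600e+6 ≈ -582400 MB.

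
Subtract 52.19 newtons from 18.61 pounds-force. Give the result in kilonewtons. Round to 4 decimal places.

18.61 lbf = 0.0827814 kN and 52.19 N = 0.0521900 kN.
0.0827814 − 0.0521900 ≈ 0.0306 kN.

0.0306 kN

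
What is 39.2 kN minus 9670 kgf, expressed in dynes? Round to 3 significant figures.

-5.56e+9 dynes

39.2 kN = 3.92000e+9 dyn and 9670 kgf = 9.48303e+9 dyn.
3.92000e+9 − 9.48303e+9 ≈ -5.56e+9 dyn.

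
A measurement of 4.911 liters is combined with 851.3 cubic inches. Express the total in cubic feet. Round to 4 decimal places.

4.911 L = 0.173430 ft³ and 851.3 in³ = 0.492650 ft³.
0.173430 + 0.492650 ≈ 0.6661 ft³.

0.6661 ft³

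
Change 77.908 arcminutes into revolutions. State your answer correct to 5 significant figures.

0.0036069 revolutions

1 arcmin = 4.62963 × 10^-5 rev.
77.908 × 4.62963 × 10^-5 ≈ 0.0036069 rev.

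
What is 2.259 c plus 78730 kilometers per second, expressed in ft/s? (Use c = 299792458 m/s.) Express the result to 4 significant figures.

2.259 c = 2.22189e+9 ft/s and 78730 km/s = 2.58301e+8 ft/s.
2.22189e+9 + 2.58301e+8 ≈ 2.480e+9 ft/s.

2.480e+9 feet per second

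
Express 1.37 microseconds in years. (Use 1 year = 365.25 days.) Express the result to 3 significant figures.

1 μs = 3.16881 × 10^-14 years.
So 1.37 × 3.16881 × 10^-14 ≈ 4.34 × 10^-14 yr.

4.34 × 10^-14 years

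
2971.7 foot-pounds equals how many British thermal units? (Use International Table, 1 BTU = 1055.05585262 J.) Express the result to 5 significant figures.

3.8188 BTU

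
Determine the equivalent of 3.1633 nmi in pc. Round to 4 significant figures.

1 nmi = 6.00192 × 10^-14 parsecs.
Then 3.1633 × 6.00192 × 10^-14 ≈ 1.899 × 10^-13 pc.

1.899 × 10^-13 pc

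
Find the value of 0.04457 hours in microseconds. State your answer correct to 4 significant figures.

1 hour = 3.60000 × 10^9 μs.
So 0.04457 × 3.60000 × 10^9 ≈ 1.605 × 10^8 μs.

1.605 × 10^8 microseconds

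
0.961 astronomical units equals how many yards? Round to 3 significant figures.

1.57e+11 yd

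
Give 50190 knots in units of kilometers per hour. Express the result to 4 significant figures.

1 kn = 1.85200 kilometers per hour.
Thus 50190 × 1.85200 ≈ 92950 km/h.

92950 kilometers per hour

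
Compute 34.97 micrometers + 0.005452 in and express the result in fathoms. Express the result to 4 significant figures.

34.97 μm = 1.91218e-5 fathom and 0.005452 in = 7.57222e-5 fathom.
1.91218e-5 + 7.57222e-5 ≈ 9.484e-5 fathom.

9.484e-5 fathoms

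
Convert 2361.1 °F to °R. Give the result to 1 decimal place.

°R = °F + 459.67.
Applying the formula gives 2820.8 °R.

2820.8 degrees Rankine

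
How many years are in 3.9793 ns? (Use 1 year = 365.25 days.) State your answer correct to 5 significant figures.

1 ns = 3.16881 × 10^-17 years.
Thus 3.9793 × 3.16881 × 10^-17 ≈ 1.2610 × 10^-16 yr.

1.2610 × 10^-16 years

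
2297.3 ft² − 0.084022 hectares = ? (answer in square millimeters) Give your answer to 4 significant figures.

-6.268e+8 mm²

2297.3 ft² = 2.13426e+8 mm² and 0.084022 ha = 8.40220e+8 mm².
2.13426e+8 − 8.40220e+8 ≈ -6.268e+8 mm².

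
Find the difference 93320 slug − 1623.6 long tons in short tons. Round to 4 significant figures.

-317.2 short ton

93320 slug = 1501.24 short ton and 1623.6 long ton = 1818.43 short ton.
1501.24 − 1818.43 ≈ -317.2 short ton.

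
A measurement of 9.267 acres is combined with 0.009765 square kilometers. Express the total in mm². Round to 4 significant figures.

4.727 × 10^10 mm²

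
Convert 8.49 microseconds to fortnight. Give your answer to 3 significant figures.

7.02e-12 fortnights

1 microsecond = 8.26720e-13 fortnights.
So 8.49 × 8.26720e-13 ≈ 7.02e-12 fortnight.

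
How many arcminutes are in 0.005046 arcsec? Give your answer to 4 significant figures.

1 arcsec = 0.0166667 arcmin.
So 0.005046 × 0.0166667 ≈ 8.410e-5 arcmin.

8.410e-5 arcminutes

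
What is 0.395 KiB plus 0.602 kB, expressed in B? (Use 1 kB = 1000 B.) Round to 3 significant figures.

0.395 KiB = 404.480 B and 0.602 kB = 602.000 B.
404.480 + 602.000 ≈ 1010 B.

1010 B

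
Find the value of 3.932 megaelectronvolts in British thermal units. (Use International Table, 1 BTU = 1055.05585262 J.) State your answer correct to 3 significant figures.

5.97e-16 BTU

1 megaelectronvolt = 1.51857e-16 BTU.
So 3.932 × 1.51857e-16 ≈ 5.97e-16 BTU.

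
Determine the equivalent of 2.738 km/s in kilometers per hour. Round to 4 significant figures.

1 km/s = 3600.00 kilometers per hour.
Then 2.738 × 3600.00 ≈ 9857 km/h.

9857 km/h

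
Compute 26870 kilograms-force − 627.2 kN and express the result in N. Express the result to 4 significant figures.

-363700 N

26870 kgf = 263505 N and 627.2 kN = 627200 N.
263505 − 627200 ≈ -363700 N.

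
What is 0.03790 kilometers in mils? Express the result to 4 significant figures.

1.492e+6 mils

1 km = 3.93701e+7 mil.
So 0.03790 × 3.93701e+7 ≈ 1.492e+6 mil.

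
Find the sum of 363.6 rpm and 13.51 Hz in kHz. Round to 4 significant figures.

0.01957 kilohertz

363.6 rpm = 0.00606000 kHz and 13.51 Hz = 0.0135100 kHz.
0.00606000 + 0.0135100 ≈ 0.01957 kHz.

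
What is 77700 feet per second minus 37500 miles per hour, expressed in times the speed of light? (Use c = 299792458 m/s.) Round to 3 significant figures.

2.31e-5 c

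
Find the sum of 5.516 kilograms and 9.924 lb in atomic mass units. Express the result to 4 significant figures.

5.516 kg = 3.32181e+27 u and 9.924 lb = 2.71084e+27 u.
3.32181e+27 + 2.71084e+27 ≈ 6.033e+27 u.

6.033e+27 u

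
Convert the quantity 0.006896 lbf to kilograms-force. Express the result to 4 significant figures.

0.003128 kgf

1 lbf = 0.453592 kgf.
Thus 0.006896 × 0.453592 ≈ 0.003128 kgf.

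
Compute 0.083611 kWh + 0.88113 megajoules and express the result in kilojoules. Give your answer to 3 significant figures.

1180 kJ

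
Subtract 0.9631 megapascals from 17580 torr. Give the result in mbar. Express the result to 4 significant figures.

17580 torr = 23438.1 mbar and 0.9631 MPa = 9631.00 mbar.
23438.1 − 9631.00 ≈ 13810 mbar.

13810 millibar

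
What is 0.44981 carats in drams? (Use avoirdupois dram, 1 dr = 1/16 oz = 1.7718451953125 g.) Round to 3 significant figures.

0.0508 dr

1 carat = 0.112877 dr.
0.44981 × 0.112877 ≈ 0.0508 dr.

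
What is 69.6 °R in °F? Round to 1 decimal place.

-390.1 degrees Fahrenheit

°R = °F + 459.67.
Applying the formula gives -390.1 °F.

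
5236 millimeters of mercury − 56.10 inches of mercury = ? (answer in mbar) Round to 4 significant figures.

5081 millibar

5236 mmHg = 6980.76 mbar and 56.10 inHg = 1899.76 mbar.
6980.76 − 1899.76 ≈ 5081 mbar.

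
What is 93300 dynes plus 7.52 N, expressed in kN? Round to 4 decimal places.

93300 dyn = 0.000933000 kN and 7.52 N = 0.00752000 kN.
0.000933000 + 0.00752000 ≈ 0.0085 kN.

0.0085 kN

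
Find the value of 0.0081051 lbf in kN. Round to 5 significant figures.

3.6053e-5 kN

1 pound-force = 0.00444822 kN.
0.0081051 × 0.00444822 ≈ 3.6053e-5 kN.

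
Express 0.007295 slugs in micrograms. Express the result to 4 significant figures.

1 slug = 1.45939e+10 μg.
Thus 0.007295 × 1.45939e+10 ≈ 1.065e+8 μg.

1.065e+8 μg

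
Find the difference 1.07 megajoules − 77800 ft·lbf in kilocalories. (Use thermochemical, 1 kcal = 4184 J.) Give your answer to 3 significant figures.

231 kcal

1.07 MJ = 255.736 kcal and 77800 ft·lbf = 25.2110 kcal.
255.736 − 25.2110 ≈ 231 kcal.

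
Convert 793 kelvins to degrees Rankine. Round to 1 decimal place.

1427.4 °R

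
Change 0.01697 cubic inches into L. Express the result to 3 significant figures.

0.000278 L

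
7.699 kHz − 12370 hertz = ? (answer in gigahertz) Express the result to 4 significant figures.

7.699 kHz = 7.69900 × 10^-6 GHz and 12370 Hz = 1.23700 × 10^-5 GHz.
7.69900 × 10^-6 − 1.23700 × 10^-5 ≈ -4.671 × 10^-6 GHz.

-4.671 × 10^-6 gigahertz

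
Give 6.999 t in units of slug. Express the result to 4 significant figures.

1 metric ton = 68.5218 slug.
6.999 × 68.5218 ≈ 479.6 slug.

479.6 slugs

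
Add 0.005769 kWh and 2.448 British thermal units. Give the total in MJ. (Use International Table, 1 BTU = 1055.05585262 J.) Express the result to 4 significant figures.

0.02335 MJ

0.005769 kWh = 0.0207684 MJ and 2.448 BTU = 0.00258278 MJ.
0.0207684 + 0.00258278 ≈ 0.02335 MJ.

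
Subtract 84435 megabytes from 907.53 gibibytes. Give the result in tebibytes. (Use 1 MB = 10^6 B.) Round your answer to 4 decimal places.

0.8095 TiB

907.53 GiB = 0.886260 TiB and 84435 MB = 0.0767932 TiB.
0.886260 − 0.0767932 ≈ 0.8095 TiB.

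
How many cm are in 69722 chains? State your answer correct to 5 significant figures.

1.4026e+8 cm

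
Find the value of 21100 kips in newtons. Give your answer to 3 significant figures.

1 kip = 4448.22 N.
21100 × 4448.22 ≈ 9.39 × 10^7 N.

9.39 × 10^7 N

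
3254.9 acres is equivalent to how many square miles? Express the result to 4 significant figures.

1 acre = 0.00156250 mi².
So 3254.9 × 0.00156250 ≈ 5.086 mi².

5.086 mi²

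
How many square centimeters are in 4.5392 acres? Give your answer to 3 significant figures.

1.84e+8 square centimeters

1 acre = 4.04686e+7 square centimeters.
Then 4.5392 × 4.04686e+7 ≈ 1.84e+8 cm².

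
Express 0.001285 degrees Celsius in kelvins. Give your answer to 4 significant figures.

K = °C + 273.15.
Applying the formula gives 273.2 K.

273.2 K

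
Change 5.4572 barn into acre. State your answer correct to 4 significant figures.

1 barn = 2.47105e-32 acres.
So 5.4572 × 2.47105e-32 ≈ 1.349e-31 acre.

1.349e-31 acre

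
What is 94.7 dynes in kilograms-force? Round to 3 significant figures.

9.66e-5 kgf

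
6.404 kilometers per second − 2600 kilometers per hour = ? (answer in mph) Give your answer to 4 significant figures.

6.404 km/s = 14325.3 mph and 2600 km/h = 1615.57 mph.
14325.3 − 1615.57 ≈ 12710 mph.

12710 miles per hour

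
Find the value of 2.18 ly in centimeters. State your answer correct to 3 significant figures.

2.06e+18 centimeters

1 light-year = 9.46073e+17 cm.
Then 2.18 × 9.46073e+17 ≈ 2.06e+18 cm.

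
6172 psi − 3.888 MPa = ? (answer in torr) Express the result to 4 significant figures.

6172 psi = 319185 torr and 3.888 MPa = 29162.4 torr.
319185 − 29162.4 ≈ 290000 torr.

290000 torr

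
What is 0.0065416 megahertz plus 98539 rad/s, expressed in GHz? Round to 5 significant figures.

2.2225 × 10^-5 GHz

0.0065416 MHz = 6.54160 × 10^-6 GHz and 98539 rad/s = 1.56830 × 10^-5 GHz.
6.54160 × 10^-6 + 1.56830 × 10^-5 ≈ 2.2225 × 10^-5 GHz.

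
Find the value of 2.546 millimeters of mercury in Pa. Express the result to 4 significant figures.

1 millimeter of mercury = 133.322 Pa.
So 2.546 × 133.322 ≈ 339.4 Pa.

339.4 Pa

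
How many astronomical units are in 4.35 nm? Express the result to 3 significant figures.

1 nm = 6.68459e-21 astronomical units.
Thus 4.35 × 6.68459e-21 ≈ 2.91e-20 au.

2.91e-20 au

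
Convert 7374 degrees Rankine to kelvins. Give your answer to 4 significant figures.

°R = K × 9/5.
Applying the formula gives 4097 K.

4097 K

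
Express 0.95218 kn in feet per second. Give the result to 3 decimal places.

1.607 feet per second

1 knot = 1.68781 ft/s.
Thus 0.95218 × 1.68781 ≈ 1.607 ft/s.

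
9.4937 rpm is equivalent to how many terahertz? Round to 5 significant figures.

1.5823 × 10^-13 THz

1 revolution per minute = 1.66667 × 10^-14 THz.
9.4937 × 1.66667 × 10^-14 ≈ 1.5823 × 10^-13 THz.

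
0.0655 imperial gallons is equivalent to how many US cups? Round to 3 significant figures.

1.26 US cup

1 imp gal = 19.2152 US cup.
0.0655 × 19.2152 ≈ 1.26 US cup.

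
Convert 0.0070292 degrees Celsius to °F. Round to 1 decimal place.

°F = °C × 9/5 + 32.
Applying the formula gives 32.0 °F.

32.0 degrees Fahrenheit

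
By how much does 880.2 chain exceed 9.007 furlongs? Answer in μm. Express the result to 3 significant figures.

1.59 × 10^10 micrometers

880.2 chain = 1.77068 × 10^10 μm and 9.007 furlong = 1.81192 × 10^9 μm.
1.77068 × 10^10 − 1.81192 × 10^9 ≈ 1.59 × 10^10 μm.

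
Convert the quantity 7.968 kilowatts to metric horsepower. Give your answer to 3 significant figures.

1 kilowatt = 1.35962 PS.
Then 7.968 × 1.35962 ≈ 10.8 PS.

10.8 metric horsepower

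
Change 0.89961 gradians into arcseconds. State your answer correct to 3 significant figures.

1 grad = 3240.00 arcsec.
Thus 0.89961 × 3240.00 ≈ 2910 arcsec.

2910 arcseconds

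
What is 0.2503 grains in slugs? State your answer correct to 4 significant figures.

1 gr = 4.44014e-6 slugs.
Thus 0.2503 × 4.44014e-6 ≈ 1.111e-6 slug.

1.111e-6 slugs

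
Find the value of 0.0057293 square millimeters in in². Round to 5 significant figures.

8.8804 × 10^-6 square inches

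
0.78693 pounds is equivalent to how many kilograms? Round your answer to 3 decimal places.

1 lb = 0.453592 kg.
0.78693 × 0.453592 ≈ 0.357 kg.

0.357 kg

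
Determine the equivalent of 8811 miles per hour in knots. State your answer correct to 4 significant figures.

7657 kn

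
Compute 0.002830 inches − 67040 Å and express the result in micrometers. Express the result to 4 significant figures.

65.18 micrometers

0.002830 in = 71.8820 μm and 67040 Å = 6.70400 μm.
71.8820 − 6.70400 ≈ 65.18 μm.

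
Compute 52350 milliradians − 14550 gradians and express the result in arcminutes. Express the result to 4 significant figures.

-605700 arcmin

52350 mrad = 179966 arcmin and 14550 grad = 785700 arcmin.
179966 − 785700 ≈ -605700 arcmin.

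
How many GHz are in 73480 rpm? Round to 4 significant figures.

1.225 × 10^-6 gigahertz

1 revolution per minute = 1.66667 × 10^-11 GHz.
Then 73480 × 1.66667 × 10^-11 ≈ 1.225 × 10^-6 GHz.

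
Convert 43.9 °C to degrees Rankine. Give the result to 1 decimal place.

570.7 degrees Rankine

°R = (°C + 273.15) × 9/5.
Applying the formula gives 570.7 °R.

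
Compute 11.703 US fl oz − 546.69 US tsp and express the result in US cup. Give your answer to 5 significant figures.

-9.9265 US cup

11.703 US fl oz = 1.4628750 US cup and 546.69 US tsp = 11.389375 US cup.
1.4628750 − 11.389375 ≈ -9.9265 US cup.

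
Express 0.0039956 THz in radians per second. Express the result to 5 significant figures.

1 THz = 6.28319 × 10^12 rad/s.
Thus 0.0039956 × 6.28319 × 10^12 ≈ 2.5105 × 10^10 rad/s.

2.5105 × 10^10 rad/s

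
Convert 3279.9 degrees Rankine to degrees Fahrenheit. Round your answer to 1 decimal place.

2820.2 °F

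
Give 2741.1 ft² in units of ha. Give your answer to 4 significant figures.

0.02547 hectares

1 square foot = 9.29030e-6 ha.
Thus 2741.1 × 9.29030e-6 ≈ 0.02547 ha.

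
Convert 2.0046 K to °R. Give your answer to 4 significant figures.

3.608 °R

°R = K × 9/5.
Applying the formula gives 3.608 °R.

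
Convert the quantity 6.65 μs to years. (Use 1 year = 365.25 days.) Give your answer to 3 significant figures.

1 μs = 3.16881e-14 years.
Thus 6.65 × 3.16881e-14 ≈ 2.11e-13 yr.

2.11e-13 yr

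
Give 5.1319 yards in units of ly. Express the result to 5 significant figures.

1 yd = 9.66522e-17 ly.
Then 5.1319 × 9.66522e-17 ≈ 4.9601e-16 ly.

4.9601e-16 ly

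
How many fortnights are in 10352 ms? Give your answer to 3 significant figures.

8.56e-6 fortnight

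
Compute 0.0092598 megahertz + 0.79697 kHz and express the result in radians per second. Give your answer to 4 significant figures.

0.0092598 MHz = 58181.0 rad/s and 0.79697 kHz = 5007.51 rad/s.
58181.0 + 5007.51 ≈ 63190 rad/s.

63190 radians per second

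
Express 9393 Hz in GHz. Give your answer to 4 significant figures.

1 hertz = 1.00000 × 10^-9 GHz.
So 9393 × 1.00000 × 10^-9 ≈ 9.393 × 10^-6 GHz.

9.393 × 10^-6 gigahertz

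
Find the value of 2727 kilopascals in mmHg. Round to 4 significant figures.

20450 millimeters of mercury

1 kPa = 7.50062 mmHg.
So 2727 × 7.50062 ≈ 20450 mmHg.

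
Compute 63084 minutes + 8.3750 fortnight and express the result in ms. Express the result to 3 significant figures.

1.39 × 10^10 ms

63084 min = 3.78504 × 10^9 ms and 8.3750 fortnight = 1.01304 × 10^10 ms.
3.78504 × 10^9 + 1.01304 × 10^10 ≈ 1.39 × 10^10 ms.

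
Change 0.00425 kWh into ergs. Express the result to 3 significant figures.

1.53 × 10^11 ergs

1 kilowatt-hour = 3.60000 × 10^13 erg.
So 0.00425 × 3.60000 × 10^13 ≈ 1.53 × 10^11 erg.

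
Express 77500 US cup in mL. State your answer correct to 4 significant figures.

1 US cup = 236.588 mL.
Thus 77500 × 236.588 ≈ 1.834 × 10^7 mL.

1.834 × 10^7 milliliters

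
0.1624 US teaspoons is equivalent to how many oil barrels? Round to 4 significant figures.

1 US teaspoon = 3.10020 × 10^-5 oil barrels.
0.1624 × 3.10020 × 10^-5 ≈ 5.035 × 10^-6 bbl.

5.035 × 10^-6 bbl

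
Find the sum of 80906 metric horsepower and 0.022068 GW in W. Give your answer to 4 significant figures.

80906 PS = 5.95063e+7 W and 0.022068 GW = 2.20680e+7 W.
5.95063e+7 + 2.20680e+7 ≈ 8.157e+7 W.

8.157e+7 W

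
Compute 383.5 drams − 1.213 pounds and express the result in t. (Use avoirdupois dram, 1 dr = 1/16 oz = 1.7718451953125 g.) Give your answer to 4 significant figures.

0.0001293 metric tons

383.5 dr = 0.000679503 t and 1.213 lb = 0.000550208 t.
0.000679503 − 0.000550208 ≈ 0.0001293 t.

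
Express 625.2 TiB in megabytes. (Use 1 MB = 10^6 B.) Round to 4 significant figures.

6.874e+8 megabytes

1 tebibyte = 1.09951e+6 megabytes.
So 625.2 × 1.09951e+6 ≈ 6.874e+8 MB.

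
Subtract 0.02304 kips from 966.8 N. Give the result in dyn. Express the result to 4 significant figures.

8.643 × 10^7 dynes

966.8 N = 9.66800 × 10^7 dyn and 0.02304 kip = 1.02487 × 10^7 dyn.
9.66800 × 10^7 − 1.02487 × 10^7 ≈ 8.643 × 10^7 dyn.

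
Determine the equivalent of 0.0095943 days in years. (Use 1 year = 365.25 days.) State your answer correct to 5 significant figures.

1 d = 0.00273785 yr.
Thus 0.0095943 × 0.00273785 ≈ 2.6268 × 10^-5 yr.

2.6268 × 10^-5 years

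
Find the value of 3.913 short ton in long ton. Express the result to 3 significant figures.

3.49 long tons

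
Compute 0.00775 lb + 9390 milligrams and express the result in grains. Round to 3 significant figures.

0.00775 lb = 54.2500 gr and 9390 mg = 144.910 gr.
54.2500 + 144.910 ≈ 199 gr.

199 gr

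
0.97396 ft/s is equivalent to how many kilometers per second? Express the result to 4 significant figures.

0.0002969 km/s

1 ft/s = 0.000304800 km/s.
Then 0.97396 × 0.000304800 ≈ 0.0002969 km/s.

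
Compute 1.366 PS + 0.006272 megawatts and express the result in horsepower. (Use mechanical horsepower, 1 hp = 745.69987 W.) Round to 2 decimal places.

9.76 hp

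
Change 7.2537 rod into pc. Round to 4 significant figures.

1 rod = 1.62985 × 10^-16 pc.
So 7.2537 × 1.62985 × 10^-16 ≈ 1.182 × 10^-15 pc.

1.182 × 10^-15 parsecs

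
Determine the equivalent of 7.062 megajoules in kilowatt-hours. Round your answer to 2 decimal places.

1 megajoule = 0.277778 kWh.
So 7.062 × 0.277778 ≈ 1.96 kWh.

1.96 kWh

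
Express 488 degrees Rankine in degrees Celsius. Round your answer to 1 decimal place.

-2.0 °C

°R = (°C + 273.15) × 9/5.
Applying the formula gives -2.0 °C.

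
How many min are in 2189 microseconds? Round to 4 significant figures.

1 μs = 1.66667 × 10^-8 min.
So 2189 × 1.66667 × 10^-8 ≈ 3.648 × 10^-5 min.

3.648 × 10^-5 minutes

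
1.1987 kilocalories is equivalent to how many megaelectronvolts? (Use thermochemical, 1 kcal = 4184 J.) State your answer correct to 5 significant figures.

1 kcal = 2.61145e+16 megaelectronvolts.
Thus 1.1987 × 2.61145e+16 ≈ 3.1303e+16 MeV.

3.1303e+16 MeV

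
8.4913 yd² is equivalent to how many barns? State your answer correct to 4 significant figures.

1 yd² = 8.36127e+27 barn.
So 8.4913 × 8.36127e+27 ≈ 7.100e+28 barn.

7.100e+28 barns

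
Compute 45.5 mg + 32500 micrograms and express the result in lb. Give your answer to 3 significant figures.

45.5 mg = 0.000100310 lb and 32500 μg = 7.16502 × 10^-5 lb.
0.000100310 + 7.16502 × 10^-5 ≈ 0.000172 lb.

0.000172 pounds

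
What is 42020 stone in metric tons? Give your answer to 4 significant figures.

266.8 t

1 stone = 0.00635029 t.
Thus 42020 × 0.00635029 ≈ 266.8 t.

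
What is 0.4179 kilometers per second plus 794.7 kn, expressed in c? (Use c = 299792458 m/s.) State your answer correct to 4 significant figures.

0.4179 km/s = 1.39396 × 10^-6 c and 794.7 kn = 1.36371 × 10^-6 c.
1.39396 × 10^-6 + 1.36371 × 10^-6 ≈ 2.758 × 10^-6 c.

2.758 × 10^-6 c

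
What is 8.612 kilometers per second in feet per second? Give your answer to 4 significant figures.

28250 ft/s

1 km/s = 3280.84 ft/s.
Thus 8.612 × 3280.84 ≈ 28250 ft/s.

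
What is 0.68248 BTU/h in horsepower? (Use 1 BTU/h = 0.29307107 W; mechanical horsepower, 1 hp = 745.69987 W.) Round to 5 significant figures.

0.00026822 hp

1 BTU/h = 0.000393015 hp.
0.68248 × 0.000393015 ≈ 0.00026822 hp.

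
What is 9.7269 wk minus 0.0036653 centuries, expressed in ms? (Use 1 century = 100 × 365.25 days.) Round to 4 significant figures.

9.7269 wk = 5.88283e+9 ms and 0.0036653 century = 1.15668e+10 ms.
5.88283e+9 − 1.15668e+10 ≈ -5.684e+9 ms.

-5.684e+9 ms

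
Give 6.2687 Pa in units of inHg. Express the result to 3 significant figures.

0.00185 inches of mercury

1 pascal = 0.000295300 inHg.
So 6.2687 × 0.000295300 ≈ 0.00185 inHg.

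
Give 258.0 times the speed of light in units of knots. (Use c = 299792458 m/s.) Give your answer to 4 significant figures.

1.503 × 10^11 knots

1 speed of light = 5.82750 × 10^8 kn.
So 258.0 × 5.82750 × 10^8 ≈ 1.503 × 10^11 kn.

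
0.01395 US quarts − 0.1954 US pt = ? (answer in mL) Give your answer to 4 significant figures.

-79.26 milliliters

0.01395 US qt = 13.2016 mL and 0.1954 US pt = 92.4587 mL.
13.2016 − 92.4587 ≈ -79.26 mL.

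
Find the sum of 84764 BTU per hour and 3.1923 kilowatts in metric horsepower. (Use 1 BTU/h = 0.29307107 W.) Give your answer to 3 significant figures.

38.1 metric horsepower

84764 BTU/h = 33.7756 PS and 3.1923 kW = 4.34032 PS.
33.7756 + 4.34032 ≈ 38.1 PS.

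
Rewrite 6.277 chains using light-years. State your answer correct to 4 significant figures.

1.335e-14 light-years

1 chain = 2.12635e-15 light-years.
Thus 6.277 × 2.12635e-15 ≈ 1.335e-14 ly.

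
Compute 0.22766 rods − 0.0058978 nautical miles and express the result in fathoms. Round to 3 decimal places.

0.22766 rod = 0.626065 fathom and 0.0058978 nmi = 5.97262 fathom.
0.626065 − 5.97262 ≈ -5.347 fathom.

-5.347 fathom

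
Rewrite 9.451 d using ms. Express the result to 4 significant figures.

1 day = 8.64000 × 10^7 milliseconds.
So 9.451 × 8.64000 × 10^7 ≈ 8.166 × 10^8 ms.

8.166 × 10^8 ms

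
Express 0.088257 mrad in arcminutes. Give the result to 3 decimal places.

1 milliradian = 3.43775 arcmin.
Thus 0.088257 × 3.43775 ≈ 0.303 arcmin.

0.303 arcmin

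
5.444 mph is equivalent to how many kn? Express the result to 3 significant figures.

1 mph = 0.868976 kn.
Thus 5.444 × 0.868976 ≈ 4.73 kn.

4.73 kn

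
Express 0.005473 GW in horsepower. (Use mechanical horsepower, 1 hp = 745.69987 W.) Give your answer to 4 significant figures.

1 GW = 1.34102e+6 hp.
Then 0.005473 × 1.34102e+6 ≈ 7339 hp.

7339 hp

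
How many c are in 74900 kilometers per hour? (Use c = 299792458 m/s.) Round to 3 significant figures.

6.94 × 10^-5 c

1 kilometer per hour = 9.26567 × 10^-10 c.
74900 × 9.26567 × 10^-10 ≈ 6.94 × 10^-5 c.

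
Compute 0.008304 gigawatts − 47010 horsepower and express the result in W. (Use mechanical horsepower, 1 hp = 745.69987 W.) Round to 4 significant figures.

-2.675 × 10^7 watts

0.008304 GW = 8.30400 × 10^6 W and 47010 hp = 3.50554 × 10^7 W.
8.30400 × 10^6 − 3.50554 × 10^7 ≈ -2.675 × 10^7 W.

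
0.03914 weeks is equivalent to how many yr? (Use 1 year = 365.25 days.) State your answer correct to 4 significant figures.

1 week = 0.0191650 yr.
So 0.03914 × 0.0191650 ≈ 0.0007501 yr.

0.0007501 yr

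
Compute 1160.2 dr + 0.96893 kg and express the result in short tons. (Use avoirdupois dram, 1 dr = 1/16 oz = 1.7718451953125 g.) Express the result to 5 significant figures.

1160.2 dr = 0.00226602 short ton and 0.96893 kg = 0.00106806 short ton.
0.00226602 + 0.00106806 ≈ 0.0033341 short ton.

0.0033341 short tons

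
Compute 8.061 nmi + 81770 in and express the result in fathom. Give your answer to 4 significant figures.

8.061 nmi = 8163.26 fathom and 81770 in = 1135.69 fathom.
8163.26 + 1135.69 ≈ 9299 fathom.

9299 fathoms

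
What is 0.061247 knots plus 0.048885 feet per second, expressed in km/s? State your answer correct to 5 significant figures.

4.6408e-5 km/s

0.061247 kn = 3.15082e-5 km/s and 0.048885 ft/s = 1.49001e-5 km/s.
3.15082e-5 + 1.49001e-5 ≈ 4.6408e-5 km/s.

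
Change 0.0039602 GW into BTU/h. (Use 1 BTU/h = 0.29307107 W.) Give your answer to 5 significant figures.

1 gigawatt = 3.41214e+9 BTU per hour.
So 0.0039602 × 3.41214e+9 ≈ 1.3513e+7 BTU/h.

1.3513e+7 BTU/h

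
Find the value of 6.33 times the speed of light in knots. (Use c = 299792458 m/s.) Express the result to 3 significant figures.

1 speed of light = 5.82750e+8 knots.
Thus 6.33 × 5.82750e+8 ≈ 3.69e+9 kn.

3.69e+9 kn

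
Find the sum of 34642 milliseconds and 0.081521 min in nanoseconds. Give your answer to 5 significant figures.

3.9533e+10 ns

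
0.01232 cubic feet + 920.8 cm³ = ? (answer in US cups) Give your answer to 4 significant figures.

0.01232 ft³ = 1.47456 US cup and 920.8 cm³ = 3.89199 US cup.
1.47456 + 3.89199 ≈ 5.367 US cup.

5.367 US cups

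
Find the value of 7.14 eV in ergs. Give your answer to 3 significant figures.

1.14e-11 ergs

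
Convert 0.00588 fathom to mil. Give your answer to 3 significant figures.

423 mil

1 fathom = 72000.0 mils.
So 0.00588 × 72000.0 ≈ 423 mil.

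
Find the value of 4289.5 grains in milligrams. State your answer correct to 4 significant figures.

278000 mg

1 grain = 64.7989 mg.
Then 4289.5 × 64.7989 ≈ 278000 mg.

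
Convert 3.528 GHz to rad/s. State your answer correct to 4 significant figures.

1 gigahertz = 6.28319e+9 rad/s.
Then 3.528 × 6.28319e+9 ≈ 2.217e+10 rad/s.

2.217e+10 radians per second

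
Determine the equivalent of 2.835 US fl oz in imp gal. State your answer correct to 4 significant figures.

0.01844 imp gal

1 US fl oz = 0.00650527 imp gal.
2.835 × 0.00650527 ≈ 0.01844 imp gal.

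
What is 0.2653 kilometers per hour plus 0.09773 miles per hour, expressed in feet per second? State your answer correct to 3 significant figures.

0.2653 km/h = 0.241780 ft/s and 0.09773 mph = 0.143337 ft/s.
0.241780 + 0.143337 ≈ 0.385 ft/s.

0.385 feet per second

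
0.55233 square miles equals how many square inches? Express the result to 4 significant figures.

2.217 × 10^9 in²

1 mi² = 4.01449 × 10^9 square inches.
0.55233 × 4.01449 × 10^9 ≈ 2.217 × 10^9 in².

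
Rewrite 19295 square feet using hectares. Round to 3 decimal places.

0.179 ha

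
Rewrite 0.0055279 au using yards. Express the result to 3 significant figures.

9.04 × 10^8 yd

1 astronomical unit = 1.63602 × 10^11 yd.
So 0.0055279 × 1.63602 × 10^11 ≈ 9.04 × 10^8 yd.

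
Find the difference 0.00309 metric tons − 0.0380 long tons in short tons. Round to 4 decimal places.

-0.0392 short tons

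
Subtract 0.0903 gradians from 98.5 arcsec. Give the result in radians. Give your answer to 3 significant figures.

98.5 arcsec = 0.000477541 rad and 0.0903 grad = 0.00141843 rad.
0.000477541 − 0.00141843 ≈ -0.000941 rad.

-0.000941 radians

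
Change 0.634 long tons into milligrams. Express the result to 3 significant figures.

6.44 × 10^8 mg

1 long ton = 1.01605 × 10^9 mg.
Thus 0.634 × 1.01605 × 10^9 ≈ 6.44 × 10^8 mg.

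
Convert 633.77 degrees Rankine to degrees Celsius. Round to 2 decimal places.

78.94 °C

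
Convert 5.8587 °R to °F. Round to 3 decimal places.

-453.811 °F

°R = °F + 459.67.
Applying the formula gives -453.811 °F.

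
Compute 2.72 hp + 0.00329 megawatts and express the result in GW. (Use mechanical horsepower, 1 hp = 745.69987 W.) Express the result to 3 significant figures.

5.32e-6 GW

2.72 hp = 2.02830e-6 GW and 0.00329 MW = 3.29000e-6 GW.
2.02830e-6 + 3.29000e-6 ≈ 5.32e-6 GW.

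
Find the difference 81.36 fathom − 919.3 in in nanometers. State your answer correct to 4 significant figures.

1.254e+11 nanometers

81.36 fathom = 1.48791e+11 nm and 919.3 in = 2.33502e+10 nm.
1.48791e+11 − 2.33502e+10 ≈ 1.254e+11 nm.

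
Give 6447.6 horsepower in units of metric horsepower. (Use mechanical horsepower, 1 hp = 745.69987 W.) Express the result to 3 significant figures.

1 hp = 1.01387 PS.
Thus 6447.6 × 1.01387 ≈ 6540 PS.

6540 PS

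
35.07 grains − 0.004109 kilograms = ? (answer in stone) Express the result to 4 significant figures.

35.07 gr = 0.000357857 st and 0.004109 kg = 0.000647057 st.
0.000357857 − 0.000647057 ≈ -0.0002892 st.

-0.0002892 st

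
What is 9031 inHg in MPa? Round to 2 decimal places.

1 inHg = 0.00338639 MPa.
Then 9031 × 0.00338639 ≈ 30.58 MPa.

30.58 megapascals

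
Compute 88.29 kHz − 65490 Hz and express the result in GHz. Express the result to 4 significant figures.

88.29 kHz = 8.82900 × 10^-5 GHz and 65490 Hz = 6.54900 × 10^-5 GHz.
8.82900 × 10^-5 − 6.54900 × 10^-5 ≈ 2.280 × 10^-5 GHz.

2.280 × 10^-5 GHz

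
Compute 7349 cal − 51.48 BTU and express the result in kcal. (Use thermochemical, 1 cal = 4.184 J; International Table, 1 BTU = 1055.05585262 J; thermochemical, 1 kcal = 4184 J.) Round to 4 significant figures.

7349 cal = 7.34900 kcal and 51.48 BTU = 12.9814 kcal.
7.34900 − 12.9814 ≈ -5.632 kcal.

-5.632 kcal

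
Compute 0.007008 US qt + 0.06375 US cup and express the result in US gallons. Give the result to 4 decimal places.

0.007008 US qt = 0.001752000 US gal and 0.06375 US cup = 0.003984375 US gal.
0.001752000 + 0.003984375 ≈ 0.0057 US gal.

0.0057 US gal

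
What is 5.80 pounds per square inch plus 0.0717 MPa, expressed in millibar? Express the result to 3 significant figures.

1120 mbar

5.80 psi = 399.896 mbar and 0.0717 MPa = 717.000 mbar.
399.896 + 717.000 ≈ 1120 mbar.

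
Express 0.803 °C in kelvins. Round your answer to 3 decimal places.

273.953 K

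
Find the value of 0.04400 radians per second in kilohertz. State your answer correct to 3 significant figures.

1 radian per second = 0.000159155 kHz.
Thus 0.04400 × 0.000159155 ≈ 7.00 × 10^-6 kHz.

7.00 × 10^-6 kilohertz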